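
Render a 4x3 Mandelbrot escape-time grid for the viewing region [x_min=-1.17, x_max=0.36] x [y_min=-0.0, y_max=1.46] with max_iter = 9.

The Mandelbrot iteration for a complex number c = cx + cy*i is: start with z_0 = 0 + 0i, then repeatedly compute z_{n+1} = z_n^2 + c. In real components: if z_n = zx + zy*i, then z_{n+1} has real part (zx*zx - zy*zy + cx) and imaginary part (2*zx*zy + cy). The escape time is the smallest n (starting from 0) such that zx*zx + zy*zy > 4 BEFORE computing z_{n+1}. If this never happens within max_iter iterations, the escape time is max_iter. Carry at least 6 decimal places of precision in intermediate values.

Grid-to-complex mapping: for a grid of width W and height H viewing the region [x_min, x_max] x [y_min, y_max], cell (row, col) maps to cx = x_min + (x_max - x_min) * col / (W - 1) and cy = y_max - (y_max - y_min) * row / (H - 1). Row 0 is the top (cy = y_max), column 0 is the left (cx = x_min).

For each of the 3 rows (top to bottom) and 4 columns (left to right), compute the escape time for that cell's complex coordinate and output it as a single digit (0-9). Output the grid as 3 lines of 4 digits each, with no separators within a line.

(row=0, col=0): c = -1.1700 + 1.4600i → escape time 2
(row=0, col=1): c = -0.6600 + 1.4600i → escape time 2
(row=0, col=2): c = -0.1500 + 1.4600i → escape time 2
(row=0, col=3): c = 0.3600 + 1.4600i → escape time 2
(row=1, col=0): c = -1.1700 + 0.7300i → escape time 3
(row=1, col=1): c = -0.6600 + 0.7300i → escape time 5
(row=1, col=2): c = -0.1500 + 0.7300i → escape time 9
(row=1, col=3): c = 0.3600 + 0.7300i → escape time 5
(row=2, col=0): c = -1.1700 + 0.0000i → escape time 9
(row=2, col=1): c = -0.6600 + 0.0000i → escape time 9
(row=2, col=2): c = -0.1500 + 0.0000i → escape time 9
(row=2, col=3): c = 0.3600 + 0.0000i → escape time 8

Answer: 2222
3595
9998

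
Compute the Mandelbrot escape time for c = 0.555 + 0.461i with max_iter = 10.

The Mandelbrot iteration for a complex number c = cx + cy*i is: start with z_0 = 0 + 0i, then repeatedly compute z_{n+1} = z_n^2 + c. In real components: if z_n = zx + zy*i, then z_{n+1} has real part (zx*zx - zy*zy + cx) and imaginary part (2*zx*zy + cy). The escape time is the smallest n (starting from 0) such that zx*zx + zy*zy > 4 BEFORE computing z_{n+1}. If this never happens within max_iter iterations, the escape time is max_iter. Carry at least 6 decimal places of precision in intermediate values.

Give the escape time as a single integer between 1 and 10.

Answer: 4

Derivation:
z_0 = 0 + 0i, c = 0.5550 + 0.4610i
Iter 1: z = 0.5550 + 0.4610i, |z|^2 = 0.5205
Iter 2: z = 0.6505 + 0.9727i, |z|^2 = 1.3693
Iter 3: z = 0.0320 + 1.7265i, |z|^2 = 2.9818
Iter 4: z = -2.4248 + 0.5715i, |z|^2 = 6.2062
Escaped at iteration 4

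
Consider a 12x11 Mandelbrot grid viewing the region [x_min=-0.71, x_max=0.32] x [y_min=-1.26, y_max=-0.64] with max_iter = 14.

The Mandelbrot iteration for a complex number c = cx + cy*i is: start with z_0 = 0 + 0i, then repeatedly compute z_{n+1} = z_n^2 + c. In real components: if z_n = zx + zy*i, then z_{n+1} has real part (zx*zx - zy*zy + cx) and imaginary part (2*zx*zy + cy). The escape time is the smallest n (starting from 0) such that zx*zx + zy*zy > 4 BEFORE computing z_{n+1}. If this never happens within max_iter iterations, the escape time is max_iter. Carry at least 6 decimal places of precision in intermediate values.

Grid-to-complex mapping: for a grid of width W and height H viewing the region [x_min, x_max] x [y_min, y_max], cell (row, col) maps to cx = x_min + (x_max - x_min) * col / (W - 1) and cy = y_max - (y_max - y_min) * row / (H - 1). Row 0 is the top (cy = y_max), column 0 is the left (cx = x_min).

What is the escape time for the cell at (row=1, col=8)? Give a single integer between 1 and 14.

z_0 = 0 + 0i, c = 0.0391 + -0.7020i
Iter 1: z = 0.0391 + -0.7020i, |z|^2 = 0.4943
Iter 2: z = -0.4522 + -0.7569i, |z|^2 = 0.7773
Iter 3: z = -0.3293 + -0.0175i, |z|^2 = 0.1088
Iter 4: z = 0.1472 + -0.6905i, |z|^2 = 0.4984
Iter 5: z = -0.4160 + -0.9053i, |z|^2 = 0.9926
Iter 6: z = -0.6075 + 0.0512i, |z|^2 = 0.3716
Iter 7: z = 0.4055 + -0.7642i, |z|^2 = 0.7484
Iter 8: z = -0.3805 + -1.3217i, |z|^2 = 1.8918
Iter 9: z = -1.5631 + 0.3039i, |z|^2 = 2.5357
Iter 10: z = 2.3901 + -1.6520i, |z|^2 = 8.4417
Escaped at iteration 10

Answer: 10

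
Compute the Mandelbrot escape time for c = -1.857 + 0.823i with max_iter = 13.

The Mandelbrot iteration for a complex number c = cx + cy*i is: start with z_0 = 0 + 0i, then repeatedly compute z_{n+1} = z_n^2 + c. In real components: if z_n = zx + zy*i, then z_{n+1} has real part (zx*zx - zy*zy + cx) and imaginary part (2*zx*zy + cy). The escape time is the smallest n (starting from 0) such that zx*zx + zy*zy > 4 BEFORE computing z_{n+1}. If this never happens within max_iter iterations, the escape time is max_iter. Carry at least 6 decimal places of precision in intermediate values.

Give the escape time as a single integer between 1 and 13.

Answer: 1

Derivation:
z_0 = 0 + 0i, c = -1.8570 + 0.8230i
Iter 1: z = -1.8570 + 0.8230i, |z|^2 = 4.1258
Escaped at iteration 1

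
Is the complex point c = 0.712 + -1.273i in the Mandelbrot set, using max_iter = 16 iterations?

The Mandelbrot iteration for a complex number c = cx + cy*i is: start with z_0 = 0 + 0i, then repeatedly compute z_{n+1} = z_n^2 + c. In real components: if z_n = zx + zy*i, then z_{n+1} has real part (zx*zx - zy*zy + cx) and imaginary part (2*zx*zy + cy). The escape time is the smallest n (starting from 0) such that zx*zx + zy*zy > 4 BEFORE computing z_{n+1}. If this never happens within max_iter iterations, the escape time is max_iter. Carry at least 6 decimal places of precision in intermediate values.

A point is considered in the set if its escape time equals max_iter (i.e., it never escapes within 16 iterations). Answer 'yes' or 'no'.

Answer: no

Derivation:
z_0 = 0 + 0i, c = 0.7120 + -1.2730i
Iter 1: z = 0.7120 + -1.2730i, |z|^2 = 2.1275
Iter 2: z = -0.4016 + -3.0858i, |z|^2 = 9.6831
Escaped at iteration 2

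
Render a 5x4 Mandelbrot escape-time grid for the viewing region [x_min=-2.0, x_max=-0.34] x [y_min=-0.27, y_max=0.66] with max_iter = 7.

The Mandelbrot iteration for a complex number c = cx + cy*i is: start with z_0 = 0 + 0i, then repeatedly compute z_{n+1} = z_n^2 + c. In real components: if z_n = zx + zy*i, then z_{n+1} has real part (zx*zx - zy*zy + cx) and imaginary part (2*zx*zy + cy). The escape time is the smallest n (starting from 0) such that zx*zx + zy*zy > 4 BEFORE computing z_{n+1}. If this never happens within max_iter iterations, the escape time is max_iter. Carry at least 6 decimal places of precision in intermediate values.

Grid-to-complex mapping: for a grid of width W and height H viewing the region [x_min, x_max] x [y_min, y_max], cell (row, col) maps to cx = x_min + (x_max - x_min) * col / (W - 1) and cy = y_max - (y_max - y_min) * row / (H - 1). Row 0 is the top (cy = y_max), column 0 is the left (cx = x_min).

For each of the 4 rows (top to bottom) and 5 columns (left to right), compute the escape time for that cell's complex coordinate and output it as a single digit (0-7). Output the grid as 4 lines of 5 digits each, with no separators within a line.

(row=0, col=0): c = -2.0000 + 0.6600i → escape time 1
(row=0, col=1): c = -1.5850 + 0.6600i → escape time 3
(row=0, col=2): c = -1.1700 + 0.6600i → escape time 3
(row=0, col=3): c = -0.7550 + 0.6600i → escape time 5
(row=0, col=4): c = -0.3400 + 0.6600i → escape time 7
(row=1, col=0): c = -2.0000 + 0.3500i → escape time 1
(row=1, col=1): c = -1.5850 + 0.3500i → escape time 4
(row=1, col=2): c = -1.1700 + 0.3500i → escape time 7
(row=1, col=3): c = -0.7550 + 0.3500i → escape time 7
(row=1, col=4): c = -0.3400 + 0.3500i → escape time 7
(row=2, col=0): c = -2.0000 + 0.0400i → escape time 1
(row=2, col=1): c = -1.5850 + 0.0400i → escape time 7
(row=2, col=2): c = -1.1700 + 0.0400i → escape time 7
(row=2, col=3): c = -0.7550 + 0.0400i → escape time 7
(row=2, col=4): c = -0.3400 + 0.0400i → escape time 7
(row=3, col=0): c = -2.0000 + -0.2700i → escape time 1
(row=3, col=1): c = -1.5850 + -0.2700i → escape time 4
(row=3, col=2): c = -1.1700 + -0.2700i → escape time 7
(row=3, col=3): c = -0.7550 + -0.2700i → escape time 7
(row=3, col=4): c = -0.3400 + -0.2700i → escape time 7

Answer: 13357
14777
17777
14777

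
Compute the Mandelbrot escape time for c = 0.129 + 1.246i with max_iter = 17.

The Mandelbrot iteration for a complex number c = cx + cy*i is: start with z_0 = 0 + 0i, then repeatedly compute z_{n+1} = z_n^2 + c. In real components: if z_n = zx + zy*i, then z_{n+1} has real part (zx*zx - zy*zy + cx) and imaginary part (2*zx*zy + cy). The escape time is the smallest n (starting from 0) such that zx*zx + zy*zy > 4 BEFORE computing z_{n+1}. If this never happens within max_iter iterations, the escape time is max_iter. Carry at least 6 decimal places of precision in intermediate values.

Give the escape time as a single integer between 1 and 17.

z_0 = 0 + 0i, c = 0.1290 + 1.2460i
Iter 1: z = 0.1290 + 1.2460i, |z|^2 = 1.5692
Iter 2: z = -1.4069 + 1.5675i, |z|^2 = 4.4363
Escaped at iteration 2

Answer: 2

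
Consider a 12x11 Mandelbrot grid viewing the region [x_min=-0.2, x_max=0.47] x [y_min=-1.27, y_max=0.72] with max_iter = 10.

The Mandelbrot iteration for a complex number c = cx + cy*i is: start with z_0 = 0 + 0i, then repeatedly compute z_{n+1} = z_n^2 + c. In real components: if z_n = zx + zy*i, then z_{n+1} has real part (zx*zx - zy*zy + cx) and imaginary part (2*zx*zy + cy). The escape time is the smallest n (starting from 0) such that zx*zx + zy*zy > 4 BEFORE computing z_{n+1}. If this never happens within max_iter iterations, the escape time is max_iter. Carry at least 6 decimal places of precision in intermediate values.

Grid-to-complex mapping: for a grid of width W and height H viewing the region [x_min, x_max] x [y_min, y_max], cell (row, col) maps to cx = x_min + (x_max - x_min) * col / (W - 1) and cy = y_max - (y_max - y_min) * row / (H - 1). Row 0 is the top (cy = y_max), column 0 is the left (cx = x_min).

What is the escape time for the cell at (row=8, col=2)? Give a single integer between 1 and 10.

z_0 = 0 + 0i, c = -0.0782 + -0.8720i
Iter 1: z = -0.0782 + -0.8720i, |z|^2 = 0.7665
Iter 2: z = -0.8325 + -0.7357i, |z|^2 = 1.2342
Iter 3: z = 0.0736 + 0.3528i, |z|^2 = 0.1299
Iter 4: z = -0.1972 + -0.8201i, |z|^2 = 0.7114
Iter 5: z = -0.7118 + -0.5485i, |z|^2 = 0.8075
Iter 6: z = 0.1276 + -0.0911i, |z|^2 = 0.0246
Iter 7: z = -0.0702 + -0.8953i, |z|^2 = 0.8064
Iter 8: z = -0.8747 + -0.7463i, |z|^2 = 1.3221
Iter 9: z = 0.1300 + 0.4336i, |z|^2 = 0.2049

Answer: 10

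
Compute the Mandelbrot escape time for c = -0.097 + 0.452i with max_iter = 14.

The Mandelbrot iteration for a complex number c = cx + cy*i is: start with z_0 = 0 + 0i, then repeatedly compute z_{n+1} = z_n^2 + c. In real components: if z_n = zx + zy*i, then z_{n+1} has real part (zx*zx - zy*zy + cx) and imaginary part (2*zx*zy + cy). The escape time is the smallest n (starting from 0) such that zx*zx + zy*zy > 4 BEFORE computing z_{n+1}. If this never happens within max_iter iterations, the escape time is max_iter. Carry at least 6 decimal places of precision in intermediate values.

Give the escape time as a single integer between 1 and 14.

z_0 = 0 + 0i, c = -0.0970 + 0.4520i
Iter 1: z = -0.0970 + 0.4520i, |z|^2 = 0.2137
Iter 2: z = -0.2919 + 0.3643i, |z|^2 = 0.2179
Iter 3: z = -0.1445 + 0.2393i, |z|^2 = 0.0782
Iter 4: z = -0.1334 + 0.3828i, |z|^2 = 0.1643
Iter 5: z = -0.2258 + 0.3499i, |z|^2 = 0.1734
Iter 6: z = -0.1684 + 0.2940i, |z|^2 = 0.1148
Iter 7: z = -0.1551 + 0.3529i, |z|^2 = 0.1486
Iter 8: z = -0.1975 + 0.3425i, |z|^2 = 0.1563
Iter 9: z = -0.1753 + 0.3167i, |z|^2 = 0.1310
Iter 10: z = -0.1666 + 0.3410i, |z|^2 = 0.1440
Iter 11: z = -0.1855 + 0.3384i, |z|^2 = 0.1489
Iter 12: z = -0.1771 + 0.3264i, |z|^2 = 0.1379
Iter 13: z = -0.1722 + 0.3364i, |z|^2 = 0.1428

Answer: 14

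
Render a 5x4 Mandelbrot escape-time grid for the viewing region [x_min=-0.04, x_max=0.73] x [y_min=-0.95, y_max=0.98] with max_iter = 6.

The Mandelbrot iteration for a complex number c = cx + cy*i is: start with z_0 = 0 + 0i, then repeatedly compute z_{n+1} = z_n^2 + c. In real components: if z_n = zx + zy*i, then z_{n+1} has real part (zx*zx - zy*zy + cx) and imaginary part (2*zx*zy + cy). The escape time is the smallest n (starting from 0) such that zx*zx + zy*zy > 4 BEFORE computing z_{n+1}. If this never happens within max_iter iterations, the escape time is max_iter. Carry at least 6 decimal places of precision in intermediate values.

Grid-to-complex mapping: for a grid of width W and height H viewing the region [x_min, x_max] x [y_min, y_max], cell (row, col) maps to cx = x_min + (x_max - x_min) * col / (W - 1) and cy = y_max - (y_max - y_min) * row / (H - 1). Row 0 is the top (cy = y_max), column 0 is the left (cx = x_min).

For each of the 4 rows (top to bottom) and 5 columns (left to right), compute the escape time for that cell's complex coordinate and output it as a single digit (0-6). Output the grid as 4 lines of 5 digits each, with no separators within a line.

Answer: 64322
66643
66643
64332

Derivation:
(row=0, col=0): c = -0.0400 + 0.9800i → escape time 6
(row=0, col=1): c = 0.1525 + 0.9800i → escape time 4
(row=0, col=2): c = 0.3450 + 0.9800i → escape time 3
(row=0, col=3): c = 0.5375 + 0.9800i → escape time 2
(row=0, col=4): c = 0.7300 + 0.9800i → escape time 2
(row=1, col=0): c = -0.0400 + 0.3367i → escape time 6
(row=1, col=1): c = 0.1525 + 0.3367i → escape time 6
(row=1, col=2): c = 0.3450 + 0.3367i → escape time 6
(row=1, col=3): c = 0.5375 + 0.3367i → escape time 4
(row=1, col=4): c = 0.7300 + 0.3367i → escape time 3
(row=2, col=0): c = -0.0400 + -0.3067i → escape time 6
(row=2, col=1): c = 0.1525 + -0.3067i → escape time 6
(row=2, col=2): c = 0.3450 + -0.3067i → escape time 6
(row=2, col=3): c = 0.5375 + -0.3067i → escape time 4
(row=2, col=4): c = 0.7300 + -0.3067i → escape time 3
(row=3, col=0): c = -0.0400 + -0.9500i → escape time 6
(row=3, col=1): c = 0.1525 + -0.9500i → escape time 4
(row=3, col=2): c = 0.3450 + -0.9500i → escape time 3
(row=3, col=3): c = 0.5375 + -0.9500i → escape time 3
(row=3, col=4): c = 0.7300 + -0.9500i → escape time 2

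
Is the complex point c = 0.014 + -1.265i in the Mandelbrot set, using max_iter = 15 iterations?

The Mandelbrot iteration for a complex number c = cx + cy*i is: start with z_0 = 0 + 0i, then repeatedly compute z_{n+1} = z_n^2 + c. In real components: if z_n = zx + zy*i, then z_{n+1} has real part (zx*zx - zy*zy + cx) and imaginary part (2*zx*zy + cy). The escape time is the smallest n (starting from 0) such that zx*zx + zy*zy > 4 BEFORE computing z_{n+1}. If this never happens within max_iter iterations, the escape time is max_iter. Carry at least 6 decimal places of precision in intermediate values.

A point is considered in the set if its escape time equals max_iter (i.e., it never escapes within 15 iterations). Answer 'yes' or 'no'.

Answer: no

Derivation:
z_0 = 0 + 0i, c = 0.0140 + -1.2650i
Iter 1: z = 0.0140 + -1.2650i, |z|^2 = 1.6004
Iter 2: z = -1.5860 + -1.3004i, |z|^2 = 4.2066
Escaped at iteration 2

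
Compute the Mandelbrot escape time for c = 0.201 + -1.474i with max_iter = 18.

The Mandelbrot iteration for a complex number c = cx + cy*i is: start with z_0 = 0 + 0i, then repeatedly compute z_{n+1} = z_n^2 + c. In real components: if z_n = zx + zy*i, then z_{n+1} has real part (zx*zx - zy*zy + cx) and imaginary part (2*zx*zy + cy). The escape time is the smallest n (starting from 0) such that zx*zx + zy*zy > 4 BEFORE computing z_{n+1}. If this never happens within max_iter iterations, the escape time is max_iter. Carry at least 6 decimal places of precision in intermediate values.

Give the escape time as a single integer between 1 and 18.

Answer: 2

Derivation:
z_0 = 0 + 0i, c = 0.2010 + -1.4740i
Iter 1: z = 0.2010 + -1.4740i, |z|^2 = 2.2131
Iter 2: z = -1.9313 + -2.0665i, |z|^2 = 8.0004
Escaped at iteration 2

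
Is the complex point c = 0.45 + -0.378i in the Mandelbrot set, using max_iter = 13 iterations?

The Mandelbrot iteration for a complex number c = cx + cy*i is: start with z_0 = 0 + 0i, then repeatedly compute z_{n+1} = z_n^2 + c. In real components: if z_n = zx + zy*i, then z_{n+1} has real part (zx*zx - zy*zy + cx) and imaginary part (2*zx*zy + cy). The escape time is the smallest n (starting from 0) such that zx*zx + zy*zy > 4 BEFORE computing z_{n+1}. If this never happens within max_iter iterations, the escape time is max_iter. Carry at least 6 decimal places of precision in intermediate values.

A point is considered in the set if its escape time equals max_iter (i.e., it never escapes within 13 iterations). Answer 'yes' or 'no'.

z_0 = 0 + 0i, c = 0.4500 + -0.3780i
Iter 1: z = 0.4500 + -0.3780i, |z|^2 = 0.3454
Iter 2: z = 0.5096 + -0.7182i, |z|^2 = 0.7755
Iter 3: z = 0.1939 + -1.1100i, |z|^2 = 1.2697
Iter 4: z = -0.7445 + -0.8085i, |z|^2 = 1.2079
Iter 5: z = 0.3507 + 0.8258i, |z|^2 = 0.8050
Iter 6: z = -0.1090 + 0.2013i, |z|^2 = 0.0524
Iter 7: z = 0.4214 + -0.4219i, |z|^2 = 0.3555
Iter 8: z = 0.4496 + -0.7335i, |z|^2 = 0.7402
Iter 9: z = 0.1140 + -1.0375i, |z|^2 = 1.0895
Iter 10: z = -0.6135 + -0.6146i, |z|^2 = 0.7541
Iter 11: z = 0.4486 + 0.3761i, |z|^2 = 0.3427
Iter 12: z = 0.5098 + -0.0405i, |z|^2 = 0.2615
Did not escape in 13 iterations → in set

Answer: yes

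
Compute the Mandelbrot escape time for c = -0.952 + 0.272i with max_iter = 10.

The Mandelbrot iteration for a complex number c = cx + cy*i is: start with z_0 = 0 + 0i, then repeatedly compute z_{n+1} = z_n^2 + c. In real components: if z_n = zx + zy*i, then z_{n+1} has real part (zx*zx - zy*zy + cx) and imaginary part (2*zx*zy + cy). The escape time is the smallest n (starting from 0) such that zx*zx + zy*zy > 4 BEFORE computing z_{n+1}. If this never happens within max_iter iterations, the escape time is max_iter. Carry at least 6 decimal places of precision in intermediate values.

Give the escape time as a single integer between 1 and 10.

z_0 = 0 + 0i, c = -0.9520 + 0.2720i
Iter 1: z = -0.9520 + 0.2720i, |z|^2 = 0.9803
Iter 2: z = -0.1197 + -0.2459i, |z|^2 = 0.0748
Iter 3: z = -0.9981 + 0.3309i, |z|^2 = 1.1057
Iter 4: z = -0.0652 + -0.3885i, |z|^2 = 0.1552
Iter 5: z = -1.0987 + 0.3226i, |z|^2 = 1.3112
Iter 6: z = 0.1510 + -0.4370i, |z|^2 = 0.2137
Iter 7: z = -1.1201 + 0.1401i, |z|^2 = 1.2743
Iter 8: z = 0.2831 + -0.0418i, |z|^2 = 0.0819
Iter 9: z = -0.8736 + 0.2483i, |z|^2 = 0.8248

Answer: 10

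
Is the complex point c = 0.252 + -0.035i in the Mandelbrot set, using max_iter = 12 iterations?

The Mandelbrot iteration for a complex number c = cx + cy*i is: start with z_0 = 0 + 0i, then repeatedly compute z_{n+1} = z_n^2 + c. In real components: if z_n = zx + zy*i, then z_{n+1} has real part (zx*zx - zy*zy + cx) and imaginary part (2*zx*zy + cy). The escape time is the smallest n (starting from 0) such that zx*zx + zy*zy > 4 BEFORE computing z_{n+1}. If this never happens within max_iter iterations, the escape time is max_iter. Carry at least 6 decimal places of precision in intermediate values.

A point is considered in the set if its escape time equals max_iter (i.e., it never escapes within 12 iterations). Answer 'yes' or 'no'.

z_0 = 0 + 0i, c = 0.2520 + -0.0350i
Iter 1: z = 0.2520 + -0.0350i, |z|^2 = 0.0647
Iter 2: z = 0.3143 + -0.0526i, |z|^2 = 0.1015
Iter 3: z = 0.3480 + -0.0681i, |z|^2 = 0.1257
Iter 4: z = 0.3685 + -0.0824i, |z|^2 = 0.1426
Iter 5: z = 0.3810 + -0.0957i, |z|^2 = 0.1543
Iter 6: z = 0.3880 + -0.1079i, |z|^2 = 0.1622
Iter 7: z = 0.3909 + -0.1188i, |z|^2 = 0.1669
Iter 8: z = 0.3907 + -0.1278i, |z|^2 = 0.1690
Iter 9: z = 0.3883 + -0.1349i, |z|^2 = 0.1690
Iter 10: z = 0.3846 + -0.1398i, |z|^2 = 0.1674
Iter 11: z = 0.3804 + -0.1425i, |z|^2 = 0.1650
Did not escape in 12 iterations → in set

Answer: yes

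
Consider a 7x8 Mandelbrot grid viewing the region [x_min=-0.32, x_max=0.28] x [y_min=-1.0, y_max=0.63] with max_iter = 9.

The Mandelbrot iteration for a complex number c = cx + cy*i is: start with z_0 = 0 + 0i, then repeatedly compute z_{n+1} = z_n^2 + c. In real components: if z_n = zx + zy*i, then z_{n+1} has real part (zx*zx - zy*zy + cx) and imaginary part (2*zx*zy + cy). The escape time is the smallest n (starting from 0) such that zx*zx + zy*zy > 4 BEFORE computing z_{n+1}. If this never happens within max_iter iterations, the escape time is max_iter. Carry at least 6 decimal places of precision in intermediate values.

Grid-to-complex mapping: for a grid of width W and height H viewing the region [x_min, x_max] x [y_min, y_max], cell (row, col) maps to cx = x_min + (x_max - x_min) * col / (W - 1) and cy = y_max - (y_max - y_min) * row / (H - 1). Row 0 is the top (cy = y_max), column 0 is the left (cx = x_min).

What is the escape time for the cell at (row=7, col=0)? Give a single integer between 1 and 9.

z_0 = 0 + 0i, c = -0.3200 + -1.0000i
Iter 1: z = -0.3200 + -1.0000i, |z|^2 = 1.1024
Iter 2: z = -1.2176 + -0.3600i, |z|^2 = 1.6121
Iter 3: z = 1.0329 + -0.1233i, |z|^2 = 1.0822
Iter 4: z = 0.7318 + -1.2548i, |z|^2 = 2.1100
Iter 5: z = -1.3590 + -2.8364i, |z|^2 = 9.8922
Escaped at iteration 5

Answer: 5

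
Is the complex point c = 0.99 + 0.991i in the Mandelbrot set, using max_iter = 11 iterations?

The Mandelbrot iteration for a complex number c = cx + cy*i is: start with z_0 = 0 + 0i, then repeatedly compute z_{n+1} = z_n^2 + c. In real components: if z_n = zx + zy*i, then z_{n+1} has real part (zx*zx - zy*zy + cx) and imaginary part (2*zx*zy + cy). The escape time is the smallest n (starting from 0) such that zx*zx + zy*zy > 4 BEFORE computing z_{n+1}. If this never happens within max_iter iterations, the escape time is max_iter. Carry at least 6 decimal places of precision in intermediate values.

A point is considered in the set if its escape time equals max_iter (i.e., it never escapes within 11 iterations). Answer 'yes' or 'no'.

z_0 = 0 + 0i, c = 0.9900 + 0.9910i
Iter 1: z = 0.9900 + 0.9910i, |z|^2 = 1.9622
Iter 2: z = 0.9880 + 2.9532i, |z|^2 = 9.6975
Escaped at iteration 2

Answer: no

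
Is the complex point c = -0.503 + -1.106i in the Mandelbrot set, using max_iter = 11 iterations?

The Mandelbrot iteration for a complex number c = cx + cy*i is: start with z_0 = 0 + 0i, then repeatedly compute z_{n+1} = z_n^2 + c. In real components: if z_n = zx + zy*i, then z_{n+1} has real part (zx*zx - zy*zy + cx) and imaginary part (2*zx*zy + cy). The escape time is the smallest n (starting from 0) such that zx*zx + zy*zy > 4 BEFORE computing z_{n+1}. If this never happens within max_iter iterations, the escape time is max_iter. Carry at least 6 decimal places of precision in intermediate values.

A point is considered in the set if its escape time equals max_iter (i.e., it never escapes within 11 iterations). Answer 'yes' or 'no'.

z_0 = 0 + 0i, c = -0.5030 + -1.1060i
Iter 1: z = -0.5030 + -1.1060i, |z|^2 = 1.4762
Iter 2: z = -1.4732 + 0.0066i, |z|^2 = 2.1704
Iter 3: z = 1.6674 + -1.1256i, |z|^2 = 4.0469
Escaped at iteration 3

Answer: no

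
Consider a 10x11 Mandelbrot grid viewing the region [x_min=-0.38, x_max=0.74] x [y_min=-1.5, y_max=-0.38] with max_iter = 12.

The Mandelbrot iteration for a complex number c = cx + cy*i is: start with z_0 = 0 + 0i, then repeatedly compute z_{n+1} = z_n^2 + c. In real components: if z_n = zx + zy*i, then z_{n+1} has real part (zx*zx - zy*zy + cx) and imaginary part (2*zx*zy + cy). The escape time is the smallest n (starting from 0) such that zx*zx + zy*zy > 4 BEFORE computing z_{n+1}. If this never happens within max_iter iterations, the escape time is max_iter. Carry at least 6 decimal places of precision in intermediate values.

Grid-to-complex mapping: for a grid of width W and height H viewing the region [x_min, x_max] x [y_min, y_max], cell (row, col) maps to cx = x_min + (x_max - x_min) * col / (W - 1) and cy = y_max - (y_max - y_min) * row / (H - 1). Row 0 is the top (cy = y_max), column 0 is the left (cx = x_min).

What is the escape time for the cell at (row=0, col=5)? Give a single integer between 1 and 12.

Answer: 12

Derivation:
z_0 = 0 + 0i, c = 0.2422 + -0.3800i
Iter 1: z = 0.2422 + -0.3800i, |z|^2 = 0.2031
Iter 2: z = 0.1565 + -0.5641i, |z|^2 = 0.3427
Iter 3: z = -0.0515 + -0.5566i, |z|^2 = 0.3124
Iter 4: z = -0.0649 + -0.3227i, |z|^2 = 0.1083
Iter 5: z = 0.1423 + -0.3381i, |z|^2 = 0.1346
Iter 6: z = 0.1481 + -0.4762i, |z|^2 = 0.2487
Iter 7: z = 0.0374 + -0.5211i, |z|^2 = 0.2729
Iter 8: z = -0.0279 + -0.4189i, |z|^2 = 0.1763
Iter 9: z = 0.0675 + -0.3566i, |z|^2 = 0.1317
Iter 10: z = 0.1196 + -0.4281i, |z|^2 = 0.1976
Iter 11: z = 0.0732 + -0.4824i, |z|^2 = 0.2381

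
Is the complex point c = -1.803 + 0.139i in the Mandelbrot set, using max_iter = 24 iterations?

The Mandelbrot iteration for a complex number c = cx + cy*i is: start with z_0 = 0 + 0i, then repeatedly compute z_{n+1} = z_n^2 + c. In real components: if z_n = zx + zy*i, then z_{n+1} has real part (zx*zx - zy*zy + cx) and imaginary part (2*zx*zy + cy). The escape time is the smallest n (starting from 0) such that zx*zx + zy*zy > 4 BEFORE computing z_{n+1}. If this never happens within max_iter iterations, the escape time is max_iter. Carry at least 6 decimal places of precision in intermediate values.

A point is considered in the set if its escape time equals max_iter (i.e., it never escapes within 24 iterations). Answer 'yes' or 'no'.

Answer: no

Derivation:
z_0 = 0 + 0i, c = -1.8030 + 0.1390i
Iter 1: z = -1.8030 + 0.1390i, |z|^2 = 3.2701
Iter 2: z = 1.4285 + -0.3622i, |z|^2 = 2.1718
Iter 3: z = 0.1064 + -0.8959i, |z|^2 = 0.8139
Iter 4: z = -2.5943 + -0.0516i, |z|^2 = 6.7331
Escaped at iteration 4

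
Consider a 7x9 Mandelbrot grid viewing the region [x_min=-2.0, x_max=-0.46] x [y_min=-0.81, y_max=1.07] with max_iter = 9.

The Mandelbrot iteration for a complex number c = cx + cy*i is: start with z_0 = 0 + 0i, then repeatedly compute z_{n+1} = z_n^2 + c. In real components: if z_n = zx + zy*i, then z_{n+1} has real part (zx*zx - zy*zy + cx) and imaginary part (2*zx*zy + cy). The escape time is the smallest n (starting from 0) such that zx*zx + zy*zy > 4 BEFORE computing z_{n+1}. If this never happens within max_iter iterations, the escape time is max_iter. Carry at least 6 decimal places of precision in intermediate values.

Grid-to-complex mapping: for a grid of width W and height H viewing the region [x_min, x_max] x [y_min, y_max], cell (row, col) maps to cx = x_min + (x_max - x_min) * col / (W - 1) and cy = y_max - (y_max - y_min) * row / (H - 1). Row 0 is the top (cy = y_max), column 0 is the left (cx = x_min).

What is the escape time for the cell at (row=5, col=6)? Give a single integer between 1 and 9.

z_0 = 0 + 0i, c = -0.4600 + -0.1050i
Iter 1: z = -0.4600 + -0.1050i, |z|^2 = 0.2226
Iter 2: z = -0.2594 + -0.0084i, |z|^2 = 0.0674
Iter 3: z = -0.3928 + -0.1006i, |z|^2 = 0.1644
Iter 4: z = -0.3159 + -0.0259i, |z|^2 = 0.1004
Iter 5: z = -0.3609 + -0.0886i, |z|^2 = 0.1381
Iter 6: z = -0.3376 + -0.0410i, |z|^2 = 0.1157
Iter 7: z = -0.3477 + -0.0773i, |z|^2 = 0.1269
Iter 8: z = -0.3451 + -0.0513i, |z|^2 = 0.1217

Answer: 9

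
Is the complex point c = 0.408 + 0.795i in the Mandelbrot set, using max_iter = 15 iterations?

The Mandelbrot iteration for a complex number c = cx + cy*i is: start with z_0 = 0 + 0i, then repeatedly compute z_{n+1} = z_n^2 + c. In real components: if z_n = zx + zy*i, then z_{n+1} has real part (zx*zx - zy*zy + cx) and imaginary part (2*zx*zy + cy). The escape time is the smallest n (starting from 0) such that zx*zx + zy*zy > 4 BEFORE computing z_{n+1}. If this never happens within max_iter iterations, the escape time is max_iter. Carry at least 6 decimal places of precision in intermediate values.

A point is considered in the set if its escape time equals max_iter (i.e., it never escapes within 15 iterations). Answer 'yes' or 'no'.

z_0 = 0 + 0i, c = 0.4080 + 0.7950i
Iter 1: z = 0.4080 + 0.7950i, |z|^2 = 0.7985
Iter 2: z = -0.0576 + 1.4437i, |z|^2 = 2.0876
Iter 3: z = -1.6730 + 0.6288i, |z|^2 = 3.1944
Iter 4: z = 2.8116 + -1.3090i, |z|^2 = 9.6185
Escaped at iteration 4

Answer: no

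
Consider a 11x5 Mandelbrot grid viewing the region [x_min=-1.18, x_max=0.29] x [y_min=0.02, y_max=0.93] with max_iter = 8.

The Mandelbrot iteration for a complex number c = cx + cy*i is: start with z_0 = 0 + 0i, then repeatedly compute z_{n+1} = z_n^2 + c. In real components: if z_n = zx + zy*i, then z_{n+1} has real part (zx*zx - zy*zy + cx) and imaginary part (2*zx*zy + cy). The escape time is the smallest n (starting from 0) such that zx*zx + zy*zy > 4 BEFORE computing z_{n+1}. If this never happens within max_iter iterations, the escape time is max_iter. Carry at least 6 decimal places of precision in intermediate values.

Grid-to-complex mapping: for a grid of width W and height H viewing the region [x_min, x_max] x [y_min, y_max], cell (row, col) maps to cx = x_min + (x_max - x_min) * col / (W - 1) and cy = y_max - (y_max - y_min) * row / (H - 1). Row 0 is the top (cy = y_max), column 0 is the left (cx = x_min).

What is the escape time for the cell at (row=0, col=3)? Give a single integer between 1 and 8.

Answer: 4

Derivation:
z_0 = 0 + 0i, c = -0.7390 + 0.9300i
Iter 1: z = -0.7390 + 0.9300i, |z|^2 = 1.4110
Iter 2: z = -1.0578 + -0.4445i, |z|^2 = 1.3165
Iter 3: z = 0.1823 + 1.8705i, |z|^2 = 3.5318
Iter 4: z = -4.2044 + 1.6119i, |z|^2 = 20.2748
Escaped at iteration 4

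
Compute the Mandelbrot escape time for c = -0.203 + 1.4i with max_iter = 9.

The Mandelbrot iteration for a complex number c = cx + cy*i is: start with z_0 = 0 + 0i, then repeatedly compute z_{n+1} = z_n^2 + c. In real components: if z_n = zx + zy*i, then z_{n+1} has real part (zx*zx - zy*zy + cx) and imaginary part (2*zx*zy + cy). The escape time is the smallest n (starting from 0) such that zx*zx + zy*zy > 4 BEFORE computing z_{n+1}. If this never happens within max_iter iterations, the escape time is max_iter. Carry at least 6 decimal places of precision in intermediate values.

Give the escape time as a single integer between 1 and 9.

z_0 = 0 + 0i, c = -0.2030 + 1.4000i
Iter 1: z = -0.2030 + 1.4000i, |z|^2 = 2.0012
Iter 2: z = -2.1218 + 0.8316i, |z|^2 = 5.1936
Escaped at iteration 2

Answer: 2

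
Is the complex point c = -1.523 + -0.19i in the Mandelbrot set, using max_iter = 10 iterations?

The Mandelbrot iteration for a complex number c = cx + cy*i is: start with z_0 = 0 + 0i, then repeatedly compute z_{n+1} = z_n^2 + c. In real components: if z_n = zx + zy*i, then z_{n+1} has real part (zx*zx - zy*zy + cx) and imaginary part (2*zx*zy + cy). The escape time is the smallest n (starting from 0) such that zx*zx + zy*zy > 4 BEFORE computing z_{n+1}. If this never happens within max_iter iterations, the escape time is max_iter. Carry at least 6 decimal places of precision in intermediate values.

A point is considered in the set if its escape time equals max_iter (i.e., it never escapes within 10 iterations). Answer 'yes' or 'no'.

Answer: no

Derivation:
z_0 = 0 + 0i, c = -1.5230 + -0.1900i
Iter 1: z = -1.5230 + -0.1900i, |z|^2 = 2.3556
Iter 2: z = 0.7604 + 0.3887i, |z|^2 = 0.7294
Iter 3: z = -1.0959 + 0.4012i, |z|^2 = 1.3619
Iter 4: z = -0.4831 + -1.0694i, |z|^2 = 1.3769
Iter 5: z = -2.4332 + 0.8431i, |z|^2 = 6.6313
Escaped at iteration 5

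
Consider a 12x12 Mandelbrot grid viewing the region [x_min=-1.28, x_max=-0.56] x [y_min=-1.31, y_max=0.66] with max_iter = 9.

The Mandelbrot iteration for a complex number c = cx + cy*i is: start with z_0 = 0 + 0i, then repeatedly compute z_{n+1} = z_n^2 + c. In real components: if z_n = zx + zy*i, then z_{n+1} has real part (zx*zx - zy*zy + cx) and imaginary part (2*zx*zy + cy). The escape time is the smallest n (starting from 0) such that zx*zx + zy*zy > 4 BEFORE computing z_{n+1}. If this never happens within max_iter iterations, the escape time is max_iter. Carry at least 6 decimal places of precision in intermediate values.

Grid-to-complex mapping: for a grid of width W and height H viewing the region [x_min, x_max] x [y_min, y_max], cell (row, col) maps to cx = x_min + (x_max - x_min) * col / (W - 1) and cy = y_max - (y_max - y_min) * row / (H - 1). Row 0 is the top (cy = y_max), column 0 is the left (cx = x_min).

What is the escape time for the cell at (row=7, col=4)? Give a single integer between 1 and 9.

z_0 = 0 + 0i, c = -1.0182 + -0.5936i
Iter 1: z = -1.0182 + -0.5936i, |z|^2 = 1.3891
Iter 2: z = -0.3339 + 0.6152i, |z|^2 = 0.4900
Iter 3: z = -1.2852 + -1.0045i, |z|^2 = 2.6607
Iter 4: z = -0.3754 + 1.9883i, |z|^2 = 4.0941
Escaped at iteration 4

Answer: 4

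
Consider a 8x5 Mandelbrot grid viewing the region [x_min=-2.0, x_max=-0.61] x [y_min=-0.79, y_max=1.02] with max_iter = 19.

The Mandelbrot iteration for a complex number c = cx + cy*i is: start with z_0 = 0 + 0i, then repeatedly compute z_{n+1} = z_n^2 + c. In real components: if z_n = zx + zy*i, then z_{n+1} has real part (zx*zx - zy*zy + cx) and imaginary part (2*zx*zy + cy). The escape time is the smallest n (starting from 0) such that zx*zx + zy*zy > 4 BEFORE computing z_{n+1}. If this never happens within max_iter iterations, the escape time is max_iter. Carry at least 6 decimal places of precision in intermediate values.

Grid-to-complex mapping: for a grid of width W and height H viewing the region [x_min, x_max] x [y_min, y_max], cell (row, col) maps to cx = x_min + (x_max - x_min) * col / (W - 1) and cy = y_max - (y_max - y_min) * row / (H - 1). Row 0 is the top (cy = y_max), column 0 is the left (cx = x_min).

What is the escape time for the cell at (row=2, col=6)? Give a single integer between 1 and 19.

Answer: 19

Derivation:
z_0 = 0 + 0i, c = -0.8086 + 0.1150i
Iter 1: z = -0.8086 + 0.1150i, |z|^2 = 0.6670
Iter 2: z = -0.1680 + -0.0710i, |z|^2 = 0.0333
Iter 3: z = -0.7854 + 0.1388i, |z|^2 = 0.6361
Iter 4: z = -0.2110 + -0.1031i, |z|^2 = 0.0552
Iter 5: z = -0.7747 + 0.1585i, |z|^2 = 0.6252
Iter 6: z = -0.2336 + -0.1306i, |z|^2 = 0.0716
Iter 7: z = -0.7711 + 0.1760i, |z|^2 = 0.6255
Iter 8: z = -0.2450 + -0.1564i, |z|^2 = 0.0845
Iter 9: z = -0.7730 + 0.1917i, |z|^2 = 0.6343
Iter 10: z = -0.2478 + -0.1813i, |z|^2 = 0.0943
Iter 11: z = -0.7801 + 0.2048i, |z|^2 = 0.6504
Iter 12: z = -0.2420 + -0.2046i, |z|^2 = 0.1004
Iter 13: z = -0.7918 + 0.2140i, |z|^2 = 0.6728
Iter 14: z = -0.2274 + -0.2240i, |z|^2 = 0.1019
Iter 15: z = -0.8070 + 0.2168i, |z|^2 = 0.6983
Iter 16: z = -0.2043 + -0.2350i, |z|^2 = 0.0970
Iter 17: z = -0.8221 + 0.2110i, |z|^2 = 0.7203
Iter 18: z = -0.1773 + -0.2319i, |z|^2 = 0.0852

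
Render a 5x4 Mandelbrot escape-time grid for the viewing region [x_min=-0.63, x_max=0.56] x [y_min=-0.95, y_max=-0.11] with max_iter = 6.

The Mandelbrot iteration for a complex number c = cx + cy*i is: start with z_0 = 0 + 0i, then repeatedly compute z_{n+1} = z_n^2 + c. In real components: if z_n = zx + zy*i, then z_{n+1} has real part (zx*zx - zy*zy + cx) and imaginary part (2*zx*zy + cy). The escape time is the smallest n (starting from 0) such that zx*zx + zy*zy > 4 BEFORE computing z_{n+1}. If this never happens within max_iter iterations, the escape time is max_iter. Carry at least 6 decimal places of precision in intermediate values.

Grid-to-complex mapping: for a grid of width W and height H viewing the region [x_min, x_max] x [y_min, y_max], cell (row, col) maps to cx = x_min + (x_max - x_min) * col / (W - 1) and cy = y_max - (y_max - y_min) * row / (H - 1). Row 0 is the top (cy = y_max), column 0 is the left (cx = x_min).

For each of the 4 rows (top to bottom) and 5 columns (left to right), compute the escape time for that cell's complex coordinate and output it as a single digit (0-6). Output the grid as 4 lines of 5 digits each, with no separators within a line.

(row=0, col=0): c = -0.6300 + -0.1100i → escape time 6
(row=0, col=1): c = -0.3325 + -0.1100i → escape time 6
(row=0, col=2): c = -0.0350 + -0.1100i → escape time 6
(row=0, col=3): c = 0.2625 + -0.1100i → escape time 6
(row=0, col=4): c = 0.5600 + -0.1100i → escape time 4
(row=1, col=0): c = -0.6300 + -0.3900i → escape time 6
(row=1, col=1): c = -0.3325 + -0.3900i → escape time 6
(row=1, col=2): c = -0.0350 + -0.3900i → escape time 6
(row=1, col=3): c = 0.2625 + -0.3900i → escape time 6
(row=1, col=4): c = 0.5600 + -0.3900i → escape time 4
(row=2, col=0): c = -0.6300 + -0.6700i → escape time 6
(row=2, col=1): c = -0.3325 + -0.6700i → escape time 6
(row=2, col=2): c = -0.0350 + -0.6700i → escape time 6
(row=2, col=3): c = 0.2625 + -0.6700i → escape time 6
(row=2, col=4): c = 0.5600 + -0.6700i → escape time 3
(row=3, col=0): c = -0.6300 + -0.9500i → escape time 4
(row=3, col=1): c = -0.3325 + -0.9500i → escape time 5
(row=3, col=2): c = -0.0350 + -0.9500i → escape time 6
(row=3, col=3): c = 0.2625 + -0.9500i → escape time 4
(row=3, col=4): c = 0.5600 + -0.9500i → escape time 2

Answer: 66664
66664
66663
45642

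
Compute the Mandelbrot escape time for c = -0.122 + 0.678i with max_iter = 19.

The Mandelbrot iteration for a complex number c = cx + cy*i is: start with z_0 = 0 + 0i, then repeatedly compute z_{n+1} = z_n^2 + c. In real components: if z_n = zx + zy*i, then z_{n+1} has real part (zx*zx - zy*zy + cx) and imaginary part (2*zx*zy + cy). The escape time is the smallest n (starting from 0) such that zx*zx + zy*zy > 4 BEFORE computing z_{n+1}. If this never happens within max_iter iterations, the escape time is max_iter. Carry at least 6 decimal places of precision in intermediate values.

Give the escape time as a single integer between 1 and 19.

Answer: 19

Derivation:
z_0 = 0 + 0i, c = -0.1220 + 0.6780i
Iter 1: z = -0.1220 + 0.6780i, |z|^2 = 0.4746
Iter 2: z = -0.5668 + 0.5126i, |z|^2 = 0.5840
Iter 3: z = -0.0635 + 0.0970i, |z|^2 = 0.0134
Iter 4: z = -0.1274 + 0.6657i, |z|^2 = 0.4594
Iter 5: z = -0.5489 + 0.5084i, |z|^2 = 0.5598
Iter 6: z = -0.0792 + 0.1198i, |z|^2 = 0.0206
Iter 7: z = -0.1301 + 0.6590i, |z|^2 = 0.4512
Iter 8: z = -0.5394 + 0.5065i, |z|^2 = 0.5475
Iter 9: z = -0.0876 + 0.1316i, |z|^2 = 0.0250
Iter 10: z = -0.1316 + 0.6549i, |z|^2 = 0.4463
Iter 11: z = -0.5336 + 0.5056i, |z|^2 = 0.5404
Iter 12: z = -0.0929 + 0.1384i, |z|^2 = 0.0278
Iter 13: z = -0.1325 + 0.6523i, |z|^2 = 0.4431
Iter 14: z = -0.5299 + 0.5051i, |z|^2 = 0.5359
Iter 15: z = -0.0963 + 0.1427i, |z|^2 = 0.0296
Iter 16: z = -0.1331 + 0.6505i, |z|^2 = 0.4409
Iter 17: z = -0.5275 + 0.5049i, |z|^2 = 0.5331
Iter 18: z = -0.0987 + 0.1454i, |z|^2 = 0.0309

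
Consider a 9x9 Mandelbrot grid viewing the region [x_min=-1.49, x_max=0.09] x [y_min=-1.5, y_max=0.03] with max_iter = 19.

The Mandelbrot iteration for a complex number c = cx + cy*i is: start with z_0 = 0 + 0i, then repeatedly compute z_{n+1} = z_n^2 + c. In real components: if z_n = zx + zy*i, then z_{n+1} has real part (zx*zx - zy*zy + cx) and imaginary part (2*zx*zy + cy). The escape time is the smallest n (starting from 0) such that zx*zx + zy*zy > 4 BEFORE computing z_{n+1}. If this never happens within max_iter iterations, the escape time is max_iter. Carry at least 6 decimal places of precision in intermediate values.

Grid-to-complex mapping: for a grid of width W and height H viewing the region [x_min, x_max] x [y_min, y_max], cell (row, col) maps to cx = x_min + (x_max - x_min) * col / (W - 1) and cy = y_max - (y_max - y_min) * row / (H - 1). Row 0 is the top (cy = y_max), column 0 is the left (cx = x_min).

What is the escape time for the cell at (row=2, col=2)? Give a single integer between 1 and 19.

Answer: 8

Derivation:
z_0 = 0 + 0i, c = -1.0950 + -0.3525i
Iter 1: z = -1.0950 + -0.3525i, |z|^2 = 1.3233
Iter 2: z = -0.0202 + 0.4195i, |z|^2 = 0.1764
Iter 3: z = -1.2705 + -0.3695i, |z|^2 = 1.7508
Iter 4: z = 0.3828 + 0.5864i, |z|^2 = 0.4904
Iter 5: z = -1.2923 + 0.0964i, |z|^2 = 1.6793
Iter 6: z = 0.5657 + -0.6017i, |z|^2 = 0.6821
Iter 7: z = -1.1369 + -1.0333i, |z|^2 = 2.3603
Iter 8: z = -0.8701 + 1.9971i, |z|^2 = 4.7454
Escaped at iteration 8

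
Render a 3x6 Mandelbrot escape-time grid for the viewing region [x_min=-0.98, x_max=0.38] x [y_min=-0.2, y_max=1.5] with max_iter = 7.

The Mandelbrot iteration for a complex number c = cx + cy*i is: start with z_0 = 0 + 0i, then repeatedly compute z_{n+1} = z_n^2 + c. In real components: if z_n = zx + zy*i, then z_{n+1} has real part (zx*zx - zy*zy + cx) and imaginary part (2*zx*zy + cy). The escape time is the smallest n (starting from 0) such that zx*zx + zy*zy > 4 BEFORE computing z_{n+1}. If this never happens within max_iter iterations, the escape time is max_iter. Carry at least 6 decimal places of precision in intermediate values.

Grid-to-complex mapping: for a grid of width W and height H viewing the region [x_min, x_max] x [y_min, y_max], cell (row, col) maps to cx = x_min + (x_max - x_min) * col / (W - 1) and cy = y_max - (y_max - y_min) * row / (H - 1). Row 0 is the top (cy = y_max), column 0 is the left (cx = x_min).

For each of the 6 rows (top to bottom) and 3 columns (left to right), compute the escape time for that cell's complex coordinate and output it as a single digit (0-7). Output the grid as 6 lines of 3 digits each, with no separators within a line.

Answer: 222
342
374
577
777
777

Derivation:
(row=0, col=0): c = -0.9800 + 1.5000i → escape time 2
(row=0, col=1): c = -0.3000 + 1.5000i → escape time 2
(row=0, col=2): c = 0.3800 + 1.5000i → escape time 2
(row=1, col=0): c = -0.9800 + 1.1600i → escape time 3
(row=1, col=1): c = -0.3000 + 1.1600i → escape time 4
(row=1, col=2): c = 0.3800 + 1.1600i → escape time 2
(row=2, col=0): c = -0.9800 + 0.8200i → escape time 3
(row=2, col=1): c = -0.3000 + 0.8200i → escape time 7
(row=2, col=2): c = 0.3800 + 0.8200i → escape time 4
(row=3, col=0): c = -0.9800 + 0.4800i → escape time 5
(row=3, col=1): c = -0.3000 + 0.4800i → escape time 7
(row=3, col=2): c = 0.3800 + 0.4800i → escape time 7
(row=4, col=0): c = -0.9800 + 0.1400i → escape time 7
(row=4, col=1): c = -0.3000 + 0.1400i → escape time 7
(row=4, col=2): c = 0.3800 + 0.1400i → escape time 7
(row=5, col=0): c = -0.9800 + -0.2000i → escape time 7
(row=5, col=1): c = -0.3000 + -0.2000i → escape time 7
(row=5, col=2): c = 0.3800 + -0.2000i → escape time 7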